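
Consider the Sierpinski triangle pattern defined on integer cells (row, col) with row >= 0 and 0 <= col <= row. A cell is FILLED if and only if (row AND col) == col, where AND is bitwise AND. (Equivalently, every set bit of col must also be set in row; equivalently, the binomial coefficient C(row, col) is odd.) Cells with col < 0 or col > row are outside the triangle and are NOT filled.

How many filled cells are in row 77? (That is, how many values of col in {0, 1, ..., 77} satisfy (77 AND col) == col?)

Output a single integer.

77 in binary = 1001101
popcount(77) = number of 1-bits in 1001101 = 4
A col c satisfies (77 AND c) == c iff every set bit of c is also set in 77; each of the 4 set bits of 77 can independently be on or off in c.
count = 2^4 = 16

Answer: 16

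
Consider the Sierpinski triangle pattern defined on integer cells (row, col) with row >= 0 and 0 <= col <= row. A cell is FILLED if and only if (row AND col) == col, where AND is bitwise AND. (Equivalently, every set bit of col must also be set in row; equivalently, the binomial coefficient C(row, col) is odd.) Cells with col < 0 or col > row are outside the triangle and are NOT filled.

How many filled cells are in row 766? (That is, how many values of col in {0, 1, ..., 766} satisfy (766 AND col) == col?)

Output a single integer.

Answer: 256

Derivation:
766 in binary = 1011111110
popcount(766) = number of 1-bits in 1011111110 = 8
A col c satisfies (766 AND c) == c iff every set bit of c is also set in 766; each of the 8 set bits of 766 can independently be on or off in c.
count = 2^8 = 256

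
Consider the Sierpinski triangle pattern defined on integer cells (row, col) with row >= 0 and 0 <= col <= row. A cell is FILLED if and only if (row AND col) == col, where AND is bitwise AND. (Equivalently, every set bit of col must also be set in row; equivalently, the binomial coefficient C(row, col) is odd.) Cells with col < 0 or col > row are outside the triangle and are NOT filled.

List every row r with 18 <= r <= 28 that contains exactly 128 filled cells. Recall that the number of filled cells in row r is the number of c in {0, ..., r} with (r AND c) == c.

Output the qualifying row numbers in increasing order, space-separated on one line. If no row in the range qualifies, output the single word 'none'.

Answer: none

Derivation:
Row r has 2^popcount(r) filled cells, so we need popcount(r) = log2(128) = 7.
Scan r = 18..28 and keep those with exactly 7 one-bits:
r=18=10010 popcount=2 -> skip
r=19=10011 popcount=3 -> skip
r=20=10100 popcount=2 -> skip
r=21=10101 popcount=3 -> skip
r=22=10110 popcount=3 -> skip
r=23=10111 popcount=4 -> skip
r=24=11000 popcount=2 -> skip
r=25=11001 popcount=3 -> skip
r=26=11010 popcount=3 -> skip
r=27=11011 popcount=4 -> skip
r=28=11100 popcount=3 -> skip
Kept rows: none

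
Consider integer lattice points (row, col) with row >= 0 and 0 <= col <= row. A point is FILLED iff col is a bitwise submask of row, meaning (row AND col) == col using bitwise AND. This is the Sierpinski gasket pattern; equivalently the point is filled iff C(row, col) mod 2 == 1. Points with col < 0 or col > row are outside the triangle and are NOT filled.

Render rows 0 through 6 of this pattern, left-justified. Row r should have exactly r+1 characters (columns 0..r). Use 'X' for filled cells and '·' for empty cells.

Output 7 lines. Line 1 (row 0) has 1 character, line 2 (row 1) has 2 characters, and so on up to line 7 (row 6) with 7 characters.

Answer: X
XX
X·X
XXXX
X···X
XX··XX
X·X·X·X

Derivation:
r0=0: X
r1=1: XX
r2=10: X·X
r3=11: XXXX
r4=100: X···X
r5=101: XX··XX
r6=110: X·X·X·X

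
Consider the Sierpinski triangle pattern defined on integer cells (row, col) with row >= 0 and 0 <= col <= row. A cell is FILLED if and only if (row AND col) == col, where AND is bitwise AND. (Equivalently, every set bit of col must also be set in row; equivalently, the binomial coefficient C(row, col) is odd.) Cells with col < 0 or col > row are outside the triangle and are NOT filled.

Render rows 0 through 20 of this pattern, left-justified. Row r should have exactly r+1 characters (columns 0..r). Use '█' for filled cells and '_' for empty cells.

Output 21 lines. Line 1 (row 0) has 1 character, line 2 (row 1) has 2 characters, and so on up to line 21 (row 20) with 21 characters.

r0=0: █
r1=1: ██
r2=10: █_█
r3=11: ████
r4=100: █___█
r5=101: ██__██
r6=110: █_█_█_█
r7=111: ████████
r8=1000: █_______█
r9=1001: ██______██
r10=1010: █_█_____█_█
r11=1011: ████____████
r12=1100: █___█___█___█
r13=1101: ██__██__██__██
r14=1110: █_█_█_█_█_█_█_█
r15=1111: ████████████████
r16=10000: █_______________█
r17=10001: ██______________██
r18=10010: █_█_____________█_█
r19=10011: ████____________████
r20=10100: █___█___________█___█

Answer: █
██
█_█
████
█___█
██__██
█_█_█_█
████████
█_______█
██______██
█_█_____█_█
████____████
█___█___█___█
██__██__██__██
█_█_█_█_█_█_█_█
████████████████
█_______________█
██______________██
█_█_____________█_█
████____________████
█___█___________█___█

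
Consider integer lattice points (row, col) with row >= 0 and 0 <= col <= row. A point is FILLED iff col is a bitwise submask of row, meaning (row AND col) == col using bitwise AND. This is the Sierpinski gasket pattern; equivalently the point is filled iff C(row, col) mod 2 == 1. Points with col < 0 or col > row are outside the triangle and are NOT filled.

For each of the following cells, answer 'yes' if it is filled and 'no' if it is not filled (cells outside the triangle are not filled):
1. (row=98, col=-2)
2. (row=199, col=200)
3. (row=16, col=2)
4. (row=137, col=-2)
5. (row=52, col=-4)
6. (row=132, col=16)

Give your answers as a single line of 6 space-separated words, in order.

(98,-2): col outside [0, 98] -> not filled
(199,200): col outside [0, 199] -> not filled
(16,2): row=0b10000, col=0b10, row AND col = 0b0 = 0; 0 != 2 -> empty
(137,-2): col outside [0, 137] -> not filled
(52,-4): col outside [0, 52] -> not filled
(132,16): row=0b10000100, col=0b10000, row AND col = 0b0 = 0; 0 != 16 -> empty

Answer: no no no no no no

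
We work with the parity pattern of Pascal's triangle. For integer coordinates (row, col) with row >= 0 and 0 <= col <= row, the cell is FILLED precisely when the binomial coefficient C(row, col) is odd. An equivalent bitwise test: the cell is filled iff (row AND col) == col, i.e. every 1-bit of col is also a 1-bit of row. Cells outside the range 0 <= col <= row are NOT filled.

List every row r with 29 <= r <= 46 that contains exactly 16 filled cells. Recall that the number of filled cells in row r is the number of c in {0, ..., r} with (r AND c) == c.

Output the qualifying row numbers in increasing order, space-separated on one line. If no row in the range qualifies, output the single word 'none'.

Answer: 29 30 39 43 45 46

Derivation:
Row r has 2^popcount(r) filled cells, so we need popcount(r) = log2(16) = 4.
Scan r = 29..46 and keep those with exactly 4 one-bits:
r=29=11101 popcount=4 -> KEEP
r=30=11110 popcount=4 -> KEEP
r=31=11111 popcount=5 -> skip
r=32=100000 popcount=1 -> skip
r=33=100001 popcount=2 -> skip
r=34=100010 popcount=2 -> skip
r=35=100011 popcount=3 -> skip
r=36=100100 popcount=2 -> skip
r=37=100101 popcount=3 -> skip
r=38=100110 popcount=3 -> skip
r=39=100111 popcount=4 -> KEEP
r=40=101000 popcount=2 -> skip
r=41=101001 popcount=3 -> skip
r=42=101010 popcount=3 -> skip
r=43=101011 popcount=4 -> KEEP
r=44=101100 popcount=3 -> skip
r=45=101101 popcount=4 -> KEEP
r=46=101110 popcount=4 -> KEEP
Kept rows: 29 30 39 43 45 46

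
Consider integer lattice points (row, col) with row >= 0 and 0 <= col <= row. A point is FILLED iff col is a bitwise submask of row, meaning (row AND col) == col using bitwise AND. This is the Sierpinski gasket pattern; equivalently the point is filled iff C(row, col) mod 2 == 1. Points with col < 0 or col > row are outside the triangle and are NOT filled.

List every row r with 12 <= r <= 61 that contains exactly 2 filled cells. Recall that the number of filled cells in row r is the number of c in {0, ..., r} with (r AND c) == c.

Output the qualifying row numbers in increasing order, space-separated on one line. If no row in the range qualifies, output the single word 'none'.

Row r has 2^popcount(r) filled cells, so we need popcount(r) = log2(2) = 1.
Scan r = 12..61 and keep those with exactly 1 one-bits:
r=12=1100 popcount=2 -> skip
r=13=1101 popcount=3 -> skip
r=14=1110 popcount=3 -> skip
r=15=1111 popcount=4 -> skip
r=16=10000 popcount=1 -> KEEP
r=17=10001 popcount=2 -> skip
r=18=10010 popcount=2 -> skip
r=19=10011 popcount=3 -> skip
r=20=10100 popcount=2 -> skip
r=21=10101 popcount=3 -> skip
r=22=10110 popcount=3 -> skip
r=23=10111 popcount=4 -> skip
r=24=11000 popcount=2 -> skip
r=25=11001 popcount=3 -> skip
r=26=11010 popcount=3 -> skip
r=27=11011 popcount=4 -> skip
r=28=11100 popcount=3 -> skip
r=29=11101 popcount=4 -> skip
r=30=11110 popcount=4 -> skip
r=31=11111 popcount=5 -> skip
r=32=100000 popcount=1 -> KEEP
r=33=100001 popcount=2 -> skip
r=34=100010 popcount=2 -> skip
r=35=100011 popcount=3 -> skip
r=36=100100 popcount=2 -> skip
r=37=100101 popcount=3 -> skip
r=38=100110 popcount=3 -> skip
r=39=100111 popcount=4 -> skip
r=40=101000 popcount=2 -> skip
r=41=101001 popcount=3 -> skip
r=42=101010 popcount=3 -> skip
r=43=101011 popcount=4 -> skip
r=44=101100 popcount=3 -> skip
r=45=101101 popcount=4 -> skip
r=46=101110 popcount=4 -> skip
r=47=101111 popcount=5 -> skip
r=48=110000 popcount=2 -> skip
r=49=110001 popcount=3 -> skip
r=50=110010 popcount=3 -> skip
r=51=110011 popcount=4 -> skip
r=52=110100 popcount=3 -> skip
r=53=110101 popcount=4 -> skip
r=54=110110 popcount=4 -> skip
r=55=110111 popcount=5 -> skip
r=56=111000 popcount=3 -> skip
r=57=111001 popcount=4 -> skip
r=58=111010 popcount=4 -> skip
r=59=111011 popcount=5 -> skip
r=60=111100 popcount=4 -> skip
r=61=111101 popcount=5 -> skip
Kept rows: 16 32

Answer: 16 32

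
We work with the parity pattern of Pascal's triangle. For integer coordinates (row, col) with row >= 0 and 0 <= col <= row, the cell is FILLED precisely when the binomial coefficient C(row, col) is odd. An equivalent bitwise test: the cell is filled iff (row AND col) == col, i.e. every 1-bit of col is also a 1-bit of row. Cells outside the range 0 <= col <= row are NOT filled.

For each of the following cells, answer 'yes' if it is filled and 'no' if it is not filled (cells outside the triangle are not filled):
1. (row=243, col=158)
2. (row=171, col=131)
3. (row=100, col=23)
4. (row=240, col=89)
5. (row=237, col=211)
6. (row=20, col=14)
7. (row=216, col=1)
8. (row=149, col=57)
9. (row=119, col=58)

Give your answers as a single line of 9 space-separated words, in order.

(243,158): row=0b11110011, col=0b10011110, row AND col = 0b10010010 = 146; 146 != 158 -> empty
(171,131): row=0b10101011, col=0b10000011, row AND col = 0b10000011 = 131; 131 == 131 -> filled
(100,23): row=0b1100100, col=0b10111, row AND col = 0b100 = 4; 4 != 23 -> empty
(240,89): row=0b11110000, col=0b1011001, row AND col = 0b1010000 = 80; 80 != 89 -> empty
(237,211): row=0b11101101, col=0b11010011, row AND col = 0b11000001 = 193; 193 != 211 -> empty
(20,14): row=0b10100, col=0b1110, row AND col = 0b100 = 4; 4 != 14 -> empty
(216,1): row=0b11011000, col=0b1, row AND col = 0b0 = 0; 0 != 1 -> empty
(149,57): row=0b10010101, col=0b111001, row AND col = 0b10001 = 17; 17 != 57 -> empty
(119,58): row=0b1110111, col=0b111010, row AND col = 0b110010 = 50; 50 != 58 -> empty

Answer: no yes no no no no no no no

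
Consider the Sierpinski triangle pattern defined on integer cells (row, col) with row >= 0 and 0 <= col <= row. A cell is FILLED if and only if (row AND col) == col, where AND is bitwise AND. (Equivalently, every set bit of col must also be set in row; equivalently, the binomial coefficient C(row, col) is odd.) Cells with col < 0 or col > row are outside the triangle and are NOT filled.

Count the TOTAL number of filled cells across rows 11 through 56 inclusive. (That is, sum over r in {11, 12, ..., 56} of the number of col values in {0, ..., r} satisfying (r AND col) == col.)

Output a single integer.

Answer: 484

Derivation:
r11=1011 pc3: +8 =8
r12=1100 pc2: +4 =12
r13=1101 pc3: +8 =20
r14=1110 pc3: +8 =28
r15=1111 pc4: +16 =44
r16=10000 pc1: +2 =46
r17=10001 pc2: +4 =50
r18=10010 pc2: +4 =54
r19=10011 pc3: +8 =62
r20=10100 pc2: +4 =66
r21=10101 pc3: +8 =74
r22=10110 pc3: +8 =82
r23=10111 pc4: +16 =98
r24=11000 pc2: +4 =102
r25=11001 pc3: +8 =110
r26=11010 pc3: +8 =118
r27=11011 pc4: +16 =134
r28=11100 pc3: +8 =142
r29=11101 pc4: +16 =158
r30=11110 pc4: +16 =174
r31=11111 pc5: +32 =206
r32=100000 pc1: +2 =208
r33=100001 pc2: +4 =212
r34=100010 pc2: +4 =216
r35=100011 pc3: +8 =224
r36=100100 pc2: +4 =228
r37=100101 pc3: +8 =236
r38=100110 pc3: +8 =244
r39=100111 pc4: +16 =260
r40=101000 pc2: +4 =264
r41=101001 pc3: +8 =272
r42=101010 pc3: +8 =280
r43=101011 pc4: +16 =296
r44=101100 pc3: +8 =304
r45=101101 pc4: +16 =320
r46=101110 pc4: +16 =336
r47=101111 pc5: +32 =368
r48=110000 pc2: +4 =372
r49=110001 pc3: +8 =380
r50=110010 pc3: +8 =388
r51=110011 pc4: +16 =404
r52=110100 pc3: +8 =412
r53=110101 pc4: +16 =428
r54=110110 pc4: +16 =444
r55=110111 pc5: +32 =476
r56=111000 pc3: +8 =484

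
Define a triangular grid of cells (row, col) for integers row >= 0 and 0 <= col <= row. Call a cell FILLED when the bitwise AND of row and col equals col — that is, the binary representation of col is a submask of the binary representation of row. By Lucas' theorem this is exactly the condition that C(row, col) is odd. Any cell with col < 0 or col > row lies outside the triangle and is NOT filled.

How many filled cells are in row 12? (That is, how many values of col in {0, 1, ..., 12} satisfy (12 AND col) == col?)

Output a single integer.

Answer: 4

Derivation:
12 in binary = 1100
popcount(12) = number of 1-bits in 1100 = 2
A col c satisfies (12 AND c) == c iff every set bit of c is also set in 12; each of the 2 set bits of 12 can independently be on or off in c.
count = 2^2 = 4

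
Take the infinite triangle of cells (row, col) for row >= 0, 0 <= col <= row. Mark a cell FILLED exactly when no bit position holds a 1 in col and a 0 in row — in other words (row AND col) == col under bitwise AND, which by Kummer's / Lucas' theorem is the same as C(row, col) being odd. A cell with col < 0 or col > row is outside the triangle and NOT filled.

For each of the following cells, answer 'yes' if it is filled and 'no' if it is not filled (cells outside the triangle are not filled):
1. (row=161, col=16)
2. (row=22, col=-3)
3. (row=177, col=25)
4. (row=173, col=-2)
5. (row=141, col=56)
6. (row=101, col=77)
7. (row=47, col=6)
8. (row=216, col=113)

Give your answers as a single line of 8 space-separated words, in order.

(161,16): row=0b10100001, col=0b10000, row AND col = 0b0 = 0; 0 != 16 -> empty
(22,-3): col outside [0, 22] -> not filled
(177,25): row=0b10110001, col=0b11001, row AND col = 0b10001 = 17; 17 != 25 -> empty
(173,-2): col outside [0, 173] -> not filled
(141,56): row=0b10001101, col=0b111000, row AND col = 0b1000 = 8; 8 != 56 -> empty
(101,77): row=0b1100101, col=0b1001101, row AND col = 0b1000101 = 69; 69 != 77 -> empty
(47,6): row=0b101111, col=0b110, row AND col = 0b110 = 6; 6 == 6 -> filled
(216,113): row=0b11011000, col=0b1110001, row AND col = 0b1010000 = 80; 80 != 113 -> empty

Answer: no no no no no no yes no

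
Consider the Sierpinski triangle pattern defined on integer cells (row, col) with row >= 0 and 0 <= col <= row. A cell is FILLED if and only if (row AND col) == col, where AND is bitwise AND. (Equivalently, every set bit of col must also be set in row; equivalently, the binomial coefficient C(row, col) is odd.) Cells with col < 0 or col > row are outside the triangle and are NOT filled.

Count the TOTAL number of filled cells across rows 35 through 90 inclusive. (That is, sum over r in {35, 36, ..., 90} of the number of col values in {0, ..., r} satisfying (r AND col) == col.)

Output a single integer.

r35=100011 pc3: +8 =8
r36=100100 pc2: +4 =12
r37=100101 pc3: +8 =20
r38=100110 pc3: +8 =28
r39=100111 pc4: +16 =44
r40=101000 pc2: +4 =48
r41=101001 pc3: +8 =56
r42=101010 pc3: +8 =64
r43=101011 pc4: +16 =80
r44=101100 pc3: +8 =88
r45=101101 pc4: +16 =104
r46=101110 pc4: +16 =120
r47=101111 pc5: +32 =152
r48=110000 pc2: +4 =156
r49=110001 pc3: +8 =164
r50=110010 pc3: +8 =172
r51=110011 pc4: +16 =188
r52=110100 pc3: +8 =196
r53=110101 pc4: +16 =212
r54=110110 pc4: +16 =228
r55=110111 pc5: +32 =260
r56=111000 pc3: +8 =268
r57=111001 pc4: +16 =284
r58=111010 pc4: +16 =300
r59=111011 pc5: +32 =332
r60=111100 pc4: +16 =348
r61=111101 pc5: +32 =380
r62=111110 pc5: +32 =412
r63=111111 pc6: +64 =476
r64=1000000 pc1: +2 =478
r65=1000001 pc2: +4 =482
r66=1000010 pc2: +4 =486
r67=1000011 pc3: +8 =494
r68=1000100 pc2: +4 =498
r69=1000101 pc3: +8 =506
r70=1000110 pc3: +8 =514
r71=1000111 pc4: +16 =530
r72=1001000 pc2: +4 =534
r73=1001001 pc3: +8 =542
r74=1001010 pc3: +8 =550
r75=1001011 pc4: +16 =566
r76=1001100 pc3: +8 =574
r77=1001101 pc4: +16 =590
r78=1001110 pc4: +16 =606
r79=1001111 pc5: +32 =638
r80=1010000 pc2: +4 =642
r81=1010001 pc3: +8 =650
r82=1010010 pc3: +8 =658
r83=1010011 pc4: +16 =674
r84=1010100 pc3: +8 =682
r85=1010101 pc4: +16 =698
r86=1010110 pc4: +16 =714
r87=1010111 pc5: +32 =746
r88=1011000 pc3: +8 =754
r89=1011001 pc4: +16 =770
r90=1011010 pc4: +16 =786

Answer: 786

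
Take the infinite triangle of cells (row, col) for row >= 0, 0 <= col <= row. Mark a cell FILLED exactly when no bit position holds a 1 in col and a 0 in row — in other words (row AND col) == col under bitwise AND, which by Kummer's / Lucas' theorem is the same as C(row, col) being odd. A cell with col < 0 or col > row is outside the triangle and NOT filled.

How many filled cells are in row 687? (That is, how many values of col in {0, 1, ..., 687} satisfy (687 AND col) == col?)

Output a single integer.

Answer: 128

Derivation:
687 in binary = 1010101111
popcount(687) = number of 1-bits in 1010101111 = 7
A col c satisfies (687 AND c) == c iff every set bit of c is also set in 687; each of the 7 set bits of 687 can independently be on or off in c.
count = 2^7 = 128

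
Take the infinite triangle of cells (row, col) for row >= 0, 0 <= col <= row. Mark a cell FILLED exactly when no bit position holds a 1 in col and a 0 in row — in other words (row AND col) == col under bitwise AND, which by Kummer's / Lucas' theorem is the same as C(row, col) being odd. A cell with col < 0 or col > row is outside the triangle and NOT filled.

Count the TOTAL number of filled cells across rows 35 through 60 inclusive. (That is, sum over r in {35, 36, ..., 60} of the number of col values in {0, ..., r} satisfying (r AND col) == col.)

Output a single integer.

r35=100011 pc3: +8 =8
r36=100100 pc2: +4 =12
r37=100101 pc3: +8 =20
r38=100110 pc3: +8 =28
r39=100111 pc4: +16 =44
r40=101000 pc2: +4 =48
r41=101001 pc3: +8 =56
r42=101010 pc3: +8 =64
r43=101011 pc4: +16 =80
r44=101100 pc3: +8 =88
r45=101101 pc4: +16 =104
r46=101110 pc4: +16 =120
r47=101111 pc5: +32 =152
r48=110000 pc2: +4 =156
r49=110001 pc3: +8 =164
r50=110010 pc3: +8 =172
r51=110011 pc4: +16 =188
r52=110100 pc3: +8 =196
r53=110101 pc4: +16 =212
r54=110110 pc4: +16 =228
r55=110111 pc5: +32 =260
r56=111000 pc3: +8 =268
r57=111001 pc4: +16 =284
r58=111010 pc4: +16 =300
r59=111011 pc5: +32 =332
r60=111100 pc4: +16 =348

Answer: 348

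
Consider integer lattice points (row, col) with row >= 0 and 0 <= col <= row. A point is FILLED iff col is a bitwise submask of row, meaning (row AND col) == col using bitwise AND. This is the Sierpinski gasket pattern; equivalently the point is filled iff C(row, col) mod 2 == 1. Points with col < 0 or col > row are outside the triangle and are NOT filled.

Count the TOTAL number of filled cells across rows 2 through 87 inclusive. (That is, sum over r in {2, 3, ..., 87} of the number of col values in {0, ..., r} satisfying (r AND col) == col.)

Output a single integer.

Answer: 996

Derivation:
r2=10 pc1: +2 =2
r3=11 pc2: +4 =6
r4=100 pc1: +2 =8
r5=101 pc2: +4 =12
r6=110 pc2: +4 =16
r7=111 pc3: +8 =24
r8=1000 pc1: +2 =26
r9=1001 pc2: +4 =30
r10=1010 pc2: +4 =34
r11=1011 pc3: +8 =42
r12=1100 pc2: +4 =46
r13=1101 pc3: +8 =54
r14=1110 pc3: +8 =62
r15=1111 pc4: +16 =78
r16=10000 pc1: +2 =80
r17=10001 pc2: +4 =84
r18=10010 pc2: +4 =88
r19=10011 pc3: +8 =96
r20=10100 pc2: +4 =100
r21=10101 pc3: +8 =108
r22=10110 pc3: +8 =116
r23=10111 pc4: +16 =132
r24=11000 pc2: +4 =136
r25=11001 pc3: +8 =144
r26=11010 pc3: +8 =152
r27=11011 pc4: +16 =168
r28=11100 pc3: +8 =176
r29=11101 pc4: +16 =192
r30=11110 pc4: +16 =208
r31=11111 pc5: +32 =240
r32=100000 pc1: +2 =242
r33=100001 pc2: +4 =246
r34=100010 pc2: +4 =250
r35=100011 pc3: +8 =258
r36=100100 pc2: +4 =262
r37=100101 pc3: +8 =270
r38=100110 pc3: +8 =278
r39=100111 pc4: +16 =294
r40=101000 pc2: +4 =298
r41=101001 pc3: +8 =306
r42=101010 pc3: +8 =314
r43=101011 pc4: +16 =330
r44=101100 pc3: +8 =338
r45=101101 pc4: +16 =354
r46=101110 pc4: +16 =370
r47=101111 pc5: +32 =402
r48=110000 pc2: +4 =406
r49=110001 pc3: +8 =414
r50=110010 pc3: +8 =422
r51=110011 pc4: +16 =438
r52=110100 pc3: +8 =446
r53=110101 pc4: +16 =462
r54=110110 pc4: +16 =478
r55=110111 pc5: +32 =510
r56=111000 pc3: +8 =518
r57=111001 pc4: +16 =534
r58=111010 pc4: +16 =550
r59=111011 pc5: +32 =582
r60=111100 pc4: +16 =598
r61=111101 pc5: +32 =630
r62=111110 pc5: +32 =662
r63=111111 pc6: +64 =726
r64=1000000 pc1: +2 =728
r65=1000001 pc2: +4 =732
r66=1000010 pc2: +4 =736
r67=1000011 pc3: +8 =744
r68=1000100 pc2: +4 =748
r69=1000101 pc3: +8 =756
r70=1000110 pc3: +8 =764
r71=1000111 pc4: +16 =780
r72=1001000 pc2: +4 =784
r73=1001001 pc3: +8 =792
r74=1001010 pc3: +8 =800
r75=1001011 pc4: +16 =816
r76=1001100 pc3: +8 =824
r77=1001101 pc4: +16 =840
r78=1001110 pc4: +16 =856
r79=1001111 pc5: +32 =888
r80=1010000 pc2: +4 =892
r81=1010001 pc3: +8 =900
r82=1010010 pc3: +8 =908
r83=1010011 pc4: +16 =924
r84=1010100 pc3: +8 =932
r85=1010101 pc4: +16 =948
r86=1010110 pc4: +16 =964
r87=1010111 pc5: +32 =996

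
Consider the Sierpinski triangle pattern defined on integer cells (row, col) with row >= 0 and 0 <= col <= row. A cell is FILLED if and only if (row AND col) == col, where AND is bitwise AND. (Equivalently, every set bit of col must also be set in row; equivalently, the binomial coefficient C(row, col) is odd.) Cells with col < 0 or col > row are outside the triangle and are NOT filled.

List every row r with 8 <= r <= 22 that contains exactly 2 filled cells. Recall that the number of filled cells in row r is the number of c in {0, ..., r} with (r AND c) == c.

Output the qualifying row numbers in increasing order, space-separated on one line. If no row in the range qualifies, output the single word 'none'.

Row r has 2^popcount(r) filled cells, so we need popcount(r) = log2(2) = 1.
Scan r = 8..22 and keep those with exactly 1 one-bits:
r=8=1000 popcount=1 -> KEEP
r=9=1001 popcount=2 -> skip
r=10=1010 popcount=2 -> skip
r=11=1011 popcount=3 -> skip
r=12=1100 popcount=2 -> skip
r=13=1101 popcount=3 -> skip
r=14=1110 popcount=3 -> skip
r=15=1111 popcount=4 -> skip
r=16=10000 popcount=1 -> KEEP
r=17=10001 popcount=2 -> skip
r=18=10010 popcount=2 -> skip
r=19=10011 popcount=3 -> skip
r=20=10100 popcount=2 -> skip
r=21=10101 popcount=3 -> skip
r=22=10110 popcount=3 -> skip
Kept rows: 8 16

Answer: 8 16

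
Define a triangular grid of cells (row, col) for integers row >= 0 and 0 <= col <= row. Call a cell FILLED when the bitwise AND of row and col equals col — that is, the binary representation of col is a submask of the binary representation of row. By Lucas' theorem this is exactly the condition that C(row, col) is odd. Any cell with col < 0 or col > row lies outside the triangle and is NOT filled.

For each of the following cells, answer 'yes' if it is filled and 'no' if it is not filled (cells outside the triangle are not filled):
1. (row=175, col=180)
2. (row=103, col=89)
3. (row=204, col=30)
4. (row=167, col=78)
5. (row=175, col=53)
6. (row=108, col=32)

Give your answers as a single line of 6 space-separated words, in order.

(175,180): col outside [0, 175] -> not filled
(103,89): row=0b1100111, col=0b1011001, row AND col = 0b1000001 = 65; 65 != 89 -> empty
(204,30): row=0b11001100, col=0b11110, row AND col = 0b1100 = 12; 12 != 30 -> empty
(167,78): row=0b10100111, col=0b1001110, row AND col = 0b110 = 6; 6 != 78 -> empty
(175,53): row=0b10101111, col=0b110101, row AND col = 0b100101 = 37; 37 != 53 -> empty
(108,32): row=0b1101100, col=0b100000, row AND col = 0b100000 = 32; 32 == 32 -> filled

Answer: no no no no no yes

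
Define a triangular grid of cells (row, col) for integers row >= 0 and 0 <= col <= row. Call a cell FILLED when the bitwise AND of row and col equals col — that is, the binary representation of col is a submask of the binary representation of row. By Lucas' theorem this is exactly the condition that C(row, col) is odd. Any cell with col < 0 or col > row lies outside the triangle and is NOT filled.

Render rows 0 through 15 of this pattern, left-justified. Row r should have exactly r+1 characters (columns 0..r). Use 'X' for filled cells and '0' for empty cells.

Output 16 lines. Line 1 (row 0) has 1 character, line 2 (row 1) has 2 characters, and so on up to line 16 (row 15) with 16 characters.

r0=0: X
r1=1: XX
r2=10: X0X
r3=11: XXXX
r4=100: X000X
r5=101: XX00XX
r6=110: X0X0X0X
r7=111: XXXXXXXX
r8=1000: X0000000X
r9=1001: XX000000XX
r10=1010: X0X00000X0X
r11=1011: XXXX0000XXXX
r12=1100: X000X000X000X
r13=1101: XX00XX00XX00XX
r14=1110: X0X0X0X0X0X0X0X
r15=1111: XXXXXXXXXXXXXXXX

Answer: X
XX
X0X
XXXX
X000X
XX00XX
X0X0X0X
XXXXXXXX
X0000000X
XX000000XX
X0X00000X0X
XXXX0000XXXX
X000X000X000X
XX00XX00XX00XX
X0X0X0X0X0X0X0X
XXXXXXXXXXXXXXXX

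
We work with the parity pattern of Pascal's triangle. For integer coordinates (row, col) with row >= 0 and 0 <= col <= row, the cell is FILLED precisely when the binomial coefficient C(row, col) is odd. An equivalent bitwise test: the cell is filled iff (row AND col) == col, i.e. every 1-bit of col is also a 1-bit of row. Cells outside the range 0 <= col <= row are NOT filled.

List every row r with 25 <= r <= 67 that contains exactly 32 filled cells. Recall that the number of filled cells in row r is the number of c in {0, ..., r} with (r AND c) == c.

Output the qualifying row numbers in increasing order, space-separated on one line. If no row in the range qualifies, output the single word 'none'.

Answer: 31 47 55 59 61 62

Derivation:
Row r has 2^popcount(r) filled cells, so we need popcount(r) = log2(32) = 5.
Scan r = 25..67 and keep those with exactly 5 one-bits:
r=25=11001 popcount=3 -> skip
r=26=11010 popcount=3 -> skip
r=27=11011 popcount=4 -> skip
r=28=11100 popcount=3 -> skip
r=29=11101 popcount=4 -> skip
r=30=11110 popcount=4 -> skip
r=31=11111 popcount=5 -> KEEP
r=32=100000 popcount=1 -> skip
r=33=100001 popcount=2 -> skip
r=34=100010 popcount=2 -> skip
r=35=100011 popcount=3 -> skip
r=36=100100 popcount=2 -> skip
r=37=100101 popcount=3 -> skip
r=38=100110 popcount=3 -> skip
r=39=100111 popcount=4 -> skip
r=40=101000 popcount=2 -> skip
r=41=101001 popcount=3 -> skip
r=42=101010 popcount=3 -> skip
r=43=101011 popcount=4 -> skip
r=44=101100 popcount=3 -> skip
r=45=101101 popcount=4 -> skip
r=46=101110 popcount=4 -> skip
r=47=101111 popcount=5 -> KEEP
r=48=110000 popcount=2 -> skip
r=49=110001 popcount=3 -> skip
r=50=110010 popcount=3 -> skip
r=51=110011 popcount=4 -> skip
r=52=110100 popcount=3 -> skip
r=53=110101 popcount=4 -> skip
r=54=110110 popcount=4 -> skip
r=55=110111 popcount=5 -> KEEP
r=56=111000 popcount=3 -> skip
r=57=111001 popcount=4 -> skip
r=58=111010 popcount=4 -> skip
r=59=111011 popcount=5 -> KEEP
r=60=111100 popcount=4 -> skip
r=61=111101 popcount=5 -> KEEP
r=62=111110 popcount=5 -> KEEP
r=63=111111 popcount=6 -> skip
r=64=1000000 popcount=1 -> skip
r=65=1000001 popcount=2 -> skip
r=66=1000010 popcount=2 -> skip
r=67=1000011 popcount=3 -> skip
Kept rows: 31 47 55 59 61 62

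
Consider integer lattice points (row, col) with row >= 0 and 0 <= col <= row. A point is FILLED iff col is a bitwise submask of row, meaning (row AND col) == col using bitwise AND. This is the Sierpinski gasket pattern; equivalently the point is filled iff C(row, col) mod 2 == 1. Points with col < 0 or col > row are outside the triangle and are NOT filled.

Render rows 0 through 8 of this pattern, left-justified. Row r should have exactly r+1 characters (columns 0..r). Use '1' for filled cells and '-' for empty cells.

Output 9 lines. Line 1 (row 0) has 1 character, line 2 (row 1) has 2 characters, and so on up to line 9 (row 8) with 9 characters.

Answer: 1
11
1-1
1111
1---1
11--11
1-1-1-1
11111111
1-------1

Derivation:
r0=0: 1
r1=1: 11
r2=10: 1-1
r3=11: 1111
r4=100: 1---1
r5=101: 11--11
r6=110: 1-1-1-1
r7=111: 11111111
r8=1000: 1-------1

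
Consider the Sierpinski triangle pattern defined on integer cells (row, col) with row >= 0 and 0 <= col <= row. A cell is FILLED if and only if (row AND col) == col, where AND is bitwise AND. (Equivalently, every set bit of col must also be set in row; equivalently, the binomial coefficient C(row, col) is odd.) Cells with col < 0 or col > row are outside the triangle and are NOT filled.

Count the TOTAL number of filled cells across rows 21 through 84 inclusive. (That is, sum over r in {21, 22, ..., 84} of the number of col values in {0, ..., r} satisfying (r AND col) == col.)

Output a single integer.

r21=10101 pc3: +8 =8
r22=10110 pc3: +8 =16
r23=10111 pc4: +16 =32
r24=11000 pc2: +4 =36
r25=11001 pc3: +8 =44
r26=11010 pc3: +8 =52
r27=11011 pc4: +16 =68
r28=11100 pc3: +8 =76
r29=11101 pc4: +16 =92
r30=11110 pc4: +16 =108
r31=11111 pc5: +32 =140
r32=100000 pc1: +2 =142
r33=100001 pc2: +4 =146
r34=100010 pc2: +4 =150
r35=100011 pc3: +8 =158
r36=100100 pc2: +4 =162
r37=100101 pc3: +8 =170
r38=100110 pc3: +8 =178
r39=100111 pc4: +16 =194
r40=101000 pc2: +4 =198
r41=101001 pc3: +8 =206
r42=101010 pc3: +8 =214
r43=101011 pc4: +16 =230
r44=101100 pc3: +8 =238
r45=101101 pc4: +16 =254
r46=101110 pc4: +16 =270
r47=101111 pc5: +32 =302
r48=110000 pc2: +4 =306
r49=110001 pc3: +8 =314
r50=110010 pc3: +8 =322
r51=110011 pc4: +16 =338
r52=110100 pc3: +8 =346
r53=110101 pc4: +16 =362
r54=110110 pc4: +16 =378
r55=110111 pc5: +32 =410
r56=111000 pc3: +8 =418
r57=111001 pc4: +16 =434
r58=111010 pc4: +16 =450
r59=111011 pc5: +32 =482
r60=111100 pc4: +16 =498
r61=111101 pc5: +32 =530
r62=111110 pc5: +32 =562
r63=111111 pc6: +64 =626
r64=1000000 pc1: +2 =628
r65=1000001 pc2: +4 =632
r66=1000010 pc2: +4 =636
r67=1000011 pc3: +8 =644
r68=1000100 pc2: +4 =648
r69=1000101 pc3: +8 =656
r70=1000110 pc3: +8 =664
r71=1000111 pc4: +16 =680
r72=1001000 pc2: +4 =684
r73=1001001 pc3: +8 =692
r74=1001010 pc3: +8 =700
r75=1001011 pc4: +16 =716
r76=1001100 pc3: +8 =724
r77=1001101 pc4: +16 =740
r78=1001110 pc4: +16 =756
r79=1001111 pc5: +32 =788
r80=1010000 pc2: +4 =792
r81=1010001 pc3: +8 =800
r82=1010010 pc3: +8 =808
r83=1010011 pc4: +16 =824
r84=1010100 pc3: +8 =832

Answer: 832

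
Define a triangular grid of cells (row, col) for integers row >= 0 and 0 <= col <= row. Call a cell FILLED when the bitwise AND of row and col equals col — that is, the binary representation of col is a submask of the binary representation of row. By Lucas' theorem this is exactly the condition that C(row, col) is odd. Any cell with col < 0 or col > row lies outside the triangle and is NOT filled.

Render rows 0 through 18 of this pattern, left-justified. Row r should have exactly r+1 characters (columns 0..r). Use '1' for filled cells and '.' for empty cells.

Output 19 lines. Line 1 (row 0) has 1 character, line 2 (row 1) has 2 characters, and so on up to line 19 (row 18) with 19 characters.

Answer: 1
11
1.1
1111
1...1
11..11
1.1.1.1
11111111
1.......1
11......11
1.1.....1.1
1111....1111
1...1...1...1
11..11..11..11
1.1.1.1.1.1.1.1
1111111111111111
1...............1
11..............11
1.1.............1.1

Derivation:
r0=0: 1
r1=1: 11
r2=10: 1.1
r3=11: 1111
r4=100: 1...1
r5=101: 11..11
r6=110: 1.1.1.1
r7=111: 11111111
r8=1000: 1.......1
r9=1001: 11......11
r10=1010: 1.1.....1.1
r11=1011: 1111....1111
r12=1100: 1...1...1...1
r13=1101: 11..11..11..11
r14=1110: 1.1.1.1.1.1.1.1
r15=1111: 1111111111111111
r16=10000: 1...............1
r17=10001: 11..............11
r18=10010: 1.1.............1.1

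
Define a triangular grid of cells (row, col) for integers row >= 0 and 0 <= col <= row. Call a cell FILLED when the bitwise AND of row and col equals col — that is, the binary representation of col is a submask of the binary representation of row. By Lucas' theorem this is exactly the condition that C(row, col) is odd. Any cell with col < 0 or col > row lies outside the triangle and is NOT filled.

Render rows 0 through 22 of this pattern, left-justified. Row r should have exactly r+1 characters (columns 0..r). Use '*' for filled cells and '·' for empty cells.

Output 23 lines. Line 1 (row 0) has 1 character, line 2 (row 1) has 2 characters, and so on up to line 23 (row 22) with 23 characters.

Answer: *
**
*·*
****
*···*
**··**
*·*·*·*
********
*·······*
**······**
*·*·····*·*
****····****
*···*···*···*
**··**··**··**
*·*·*·*·*·*·*·*
****************
*···············*
**··············**
*·*·············*·*
****············****
*···*···········*···*
**··**··········**··**
*·*·*·*·········*·*·*·*

Derivation:
r0=0: *
r1=1: **
r2=10: *·*
r3=11: ****
r4=100: *···*
r5=101: **··**
r6=110: *·*·*·*
r7=111: ********
r8=1000: *·······*
r9=1001: **······**
r10=1010: *·*·····*·*
r11=1011: ****····****
r12=1100: *···*···*···*
r13=1101: **··**··**··**
r14=1110: *·*·*·*·*·*·*·*
r15=1111: ****************
r16=10000: *···············*
r17=10001: **··············**
r18=10010: *·*·············*·*
r19=10011: ****············****
r20=10100: *···*···········*···*
r21=10101: **··**··········**··**
r22=10110: *·*·*·*·········*·*·*·*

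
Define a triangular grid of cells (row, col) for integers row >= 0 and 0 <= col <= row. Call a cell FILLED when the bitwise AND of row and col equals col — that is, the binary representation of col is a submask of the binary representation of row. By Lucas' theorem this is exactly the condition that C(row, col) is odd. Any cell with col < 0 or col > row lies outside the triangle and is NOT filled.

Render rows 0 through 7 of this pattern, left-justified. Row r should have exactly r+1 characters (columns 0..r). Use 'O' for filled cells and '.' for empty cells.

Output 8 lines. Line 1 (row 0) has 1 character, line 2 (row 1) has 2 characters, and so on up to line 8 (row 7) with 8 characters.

Answer: O
OO
O.O
OOOO
O...O
OO..OO
O.O.O.O
OOOOOOOO

Derivation:
r0=0: O
r1=1: OO
r2=10: O.O
r3=11: OOOO
r4=100: O...O
r5=101: OO..OO
r6=110: O.O.O.O
r7=111: OOOOOOOO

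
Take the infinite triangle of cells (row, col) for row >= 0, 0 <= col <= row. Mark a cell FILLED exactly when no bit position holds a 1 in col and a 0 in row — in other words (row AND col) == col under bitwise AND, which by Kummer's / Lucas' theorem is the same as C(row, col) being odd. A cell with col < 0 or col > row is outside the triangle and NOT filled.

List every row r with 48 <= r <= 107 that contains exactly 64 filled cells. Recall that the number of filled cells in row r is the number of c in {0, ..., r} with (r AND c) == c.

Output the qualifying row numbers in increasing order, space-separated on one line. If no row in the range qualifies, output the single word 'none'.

Answer: 63 95

Derivation:
Row r has 2^popcount(r) filled cells, so we need popcount(r) = log2(64) = 6.
Scan r = 48..107 and keep those with exactly 6 one-bits:
r=48=110000 popcount=2 -> skip
r=49=110001 popcount=3 -> skip
r=50=110010 popcount=3 -> skip
r=51=110011 popcount=4 -> skip
r=52=110100 popcount=3 -> skip
r=53=110101 popcount=4 -> skip
r=54=110110 popcount=4 -> skip
r=55=110111 popcount=5 -> skip
r=56=111000 popcount=3 -> skip
r=57=111001 popcount=4 -> skip
r=58=111010 popcount=4 -> skip
r=59=111011 popcount=5 -> skip
r=60=111100 popcount=4 -> skip
r=61=111101 popcount=5 -> skip
r=62=111110 popcount=5 -> skip
r=63=111111 popcount=6 -> KEEP
r=64=1000000 popcount=1 -> skip
r=65=1000001 popcount=2 -> skip
r=66=1000010 popcount=2 -> skip
r=67=1000011 popcount=3 -> skip
r=68=1000100 popcount=2 -> skip
r=69=1000101 popcount=3 -> skip
r=70=1000110 popcount=3 -> skip
r=71=1000111 popcount=4 -> skip
r=72=1001000 popcount=2 -> skip
r=73=1001001 popcount=3 -> skip
r=74=1001010 popcount=3 -> skip
r=75=1001011 popcount=4 -> skip
r=76=1001100 popcount=3 -> skip
r=77=1001101 popcount=4 -> skip
r=78=1001110 popcount=4 -> skip
r=79=1001111 popcount=5 -> skip
r=80=1010000 popcount=2 -> skip
r=81=1010001 popcount=3 -> skip
r=82=1010010 popcount=3 -> skip
r=83=1010011 popcount=4 -> skip
r=84=1010100 popcount=3 -> skip
r=85=1010101 popcount=4 -> skip
r=86=1010110 popcount=4 -> skip
r=87=1010111 popcount=5 -> skip
r=88=1011000 popcount=3 -> skip
r=89=1011001 popcount=4 -> skip
r=90=1011010 popcount=4 -> skip
r=91=1011011 popcount=5 -> skip
r=92=1011100 popcount=4 -> skip
r=93=1011101 popcount=5 -> skip
r=94=1011110 popcount=5 -> skip
r=95=1011111 popcount=6 -> KEEP
r=96=1100000 popcount=2 -> skip
r=97=1100001 popcount=3 -> skip
r=98=1100010 popcount=3 -> skip
r=99=1100011 popcount=4 -> skip
r=100=1100100 popcount=3 -> skip
r=101=1100101 popcount=4 -> skip
r=102=1100110 popcount=4 -> skip
r=103=1100111 popcount=5 -> skip
r=104=1101000 popcount=3 -> skip
r=105=1101001 popcount=4 -> skip
r=106=1101010 popcount=4 -> skip
r=107=1101011 popcount=5 -> skip
Kept rows: 63 95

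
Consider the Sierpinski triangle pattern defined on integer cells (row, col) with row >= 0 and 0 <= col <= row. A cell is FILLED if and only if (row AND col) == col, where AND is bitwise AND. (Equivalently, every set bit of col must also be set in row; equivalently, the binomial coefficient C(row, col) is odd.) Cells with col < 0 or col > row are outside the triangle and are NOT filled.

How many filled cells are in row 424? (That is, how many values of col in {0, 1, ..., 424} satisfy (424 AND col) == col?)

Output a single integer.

424 in binary = 110101000
popcount(424) = number of 1-bits in 110101000 = 4
A col c satisfies (424 AND c) == c iff every set bit of c is also set in 424; each of the 4 set bits of 424 can independently be on or off in c.
count = 2^4 = 16

Answer: 16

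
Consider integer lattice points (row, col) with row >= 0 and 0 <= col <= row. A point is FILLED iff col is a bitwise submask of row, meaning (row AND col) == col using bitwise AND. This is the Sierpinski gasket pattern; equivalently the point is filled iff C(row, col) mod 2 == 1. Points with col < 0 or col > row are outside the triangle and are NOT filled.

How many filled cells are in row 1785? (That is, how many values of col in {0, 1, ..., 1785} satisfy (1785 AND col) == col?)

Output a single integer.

1785 in binary = 11011111001
popcount(1785) = number of 1-bits in 11011111001 = 8
A col c satisfies (1785 AND c) == c iff every set bit of c is also set in 1785; each of the 8 set bits of 1785 can independently be on or off in c.
count = 2^8 = 256

Answer: 256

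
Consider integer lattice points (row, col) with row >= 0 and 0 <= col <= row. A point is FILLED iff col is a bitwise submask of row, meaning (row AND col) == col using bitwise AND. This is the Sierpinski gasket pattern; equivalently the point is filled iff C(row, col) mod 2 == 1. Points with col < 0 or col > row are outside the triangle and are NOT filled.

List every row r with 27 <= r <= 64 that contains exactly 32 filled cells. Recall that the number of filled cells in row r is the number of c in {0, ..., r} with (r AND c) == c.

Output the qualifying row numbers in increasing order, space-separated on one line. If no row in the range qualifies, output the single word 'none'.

Answer: 31 47 55 59 61 62

Derivation:
Row r has 2^popcount(r) filled cells, so we need popcount(r) = log2(32) = 5.
Scan r = 27..64 and keep those with exactly 5 one-bits:
r=27=11011 popcount=4 -> skip
r=28=11100 popcount=3 -> skip
r=29=11101 popcount=4 -> skip
r=30=11110 popcount=4 -> skip
r=31=11111 popcount=5 -> KEEP
r=32=100000 popcount=1 -> skip
r=33=100001 popcount=2 -> skip
r=34=100010 popcount=2 -> skip
r=35=100011 popcount=3 -> skip
r=36=100100 popcount=2 -> skip
r=37=100101 popcount=3 -> skip
r=38=100110 popcount=3 -> skip
r=39=100111 popcount=4 -> skip
r=40=101000 popcount=2 -> skip
r=41=101001 popcount=3 -> skip
r=42=101010 popcount=3 -> skip
r=43=101011 popcount=4 -> skip
r=44=101100 popcount=3 -> skip
r=45=101101 popcount=4 -> skip
r=46=101110 popcount=4 -> skip
r=47=101111 popcount=5 -> KEEP
r=48=110000 popcount=2 -> skip
r=49=110001 popcount=3 -> skip
r=50=110010 popcount=3 -> skip
r=51=110011 popcount=4 -> skip
r=52=110100 popcount=3 -> skip
r=53=110101 popcount=4 -> skip
r=54=110110 popcount=4 -> skip
r=55=110111 popcount=5 -> KEEP
r=56=111000 popcount=3 -> skip
r=57=111001 popcount=4 -> skip
r=58=111010 popcount=4 -> skip
r=59=111011 popcount=5 -> KEEP
r=60=111100 popcount=4 -> skip
r=61=111101 popcount=5 -> KEEP
r=62=111110 popcount=5 -> KEEP
r=63=111111 popcount=6 -> skip
r=64=1000000 popcount=1 -> skip
Kept rows: 31 47 55 59 61 62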